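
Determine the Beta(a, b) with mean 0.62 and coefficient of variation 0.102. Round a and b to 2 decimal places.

Var = (CV·μ)² = (0.102×0.62)² = 0.003999.
a+b = μ(1−μ)/Var − 1 = 0.2356/0.003999 − 1 = 57.9103.
Thus a = 0.62·57.9103 = 35.90 and b = 0.38·57.9103 = 22.01.

a = 35.90, b = 22.01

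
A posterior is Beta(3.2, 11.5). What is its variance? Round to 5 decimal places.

0.01085

Var = αβ/[(α+β)²(α+β+1)] = (3.2×11.5)/(14.7²×15.7) = 36.80/3392.613 = 0.01085.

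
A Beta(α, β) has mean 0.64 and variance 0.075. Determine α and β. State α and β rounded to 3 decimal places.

Write ν = α+β; then α = μν and Var = μ(1−μ)/(ν+1).
ν = μ(1−μ)/Var − 1 = 0.2304/0.075 − 1 = 2.0720.
α = 0.64·2.0720 = 1.326, β = 0.36·2.0720 = 0.746.

α = 1.326, β = 0.746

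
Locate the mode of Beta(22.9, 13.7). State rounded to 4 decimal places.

0.6329

The density x^(α−1)(1−x)^(β−1) is maximised at (α−1)/(α+β−2) = 21.9/34.6 = 0.6329.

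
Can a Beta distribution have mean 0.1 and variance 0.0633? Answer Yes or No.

The Beta variance bound is σ² < μ(1−μ).
Here μ(1−μ) = 0.1×0.9 = 0.09, and 0.0633 < 0.09.

Yes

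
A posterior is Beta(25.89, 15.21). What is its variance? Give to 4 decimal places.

0.0055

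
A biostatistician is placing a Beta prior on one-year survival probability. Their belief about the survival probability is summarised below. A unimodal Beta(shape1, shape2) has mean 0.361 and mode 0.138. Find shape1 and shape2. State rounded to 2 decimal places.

With s = shape1+shape2: μ = shape1/s and mode = (shape1−1)/(s−2). Eliminating shape1 = μs,
μs − 1 = m(s−2) ⇒ s(μ−m) = 1−2m ⇒ s = 0.724/0.223 = 3.2466.
So shape1 = μs = 1.17, shape2 = (1−μ)s = 2.07.

shape1 = 1.17, shape2 = 2.07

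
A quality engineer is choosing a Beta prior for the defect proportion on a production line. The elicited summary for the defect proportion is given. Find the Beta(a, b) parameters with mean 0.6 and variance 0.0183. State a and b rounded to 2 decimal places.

a = 7.27, b = 4.85

Write ν = a+b; then a = μν and Var = μ(1−μ)/(ν+1).
ν = μ(1−μ)/Var − 1 = 0.24/0.0183 − 1 = 12.1148.
a = 0.6·12.1148 = 7.27, b = 0.4·12.1148 = 4.85.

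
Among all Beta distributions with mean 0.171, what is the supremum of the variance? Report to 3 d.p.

For fixed mean μ the Beta variance is μ(1−μ)/(α+β+1), increasing as α+β decreases.
Its least upper bound (not attained) is μ(1−μ) = 0.171·0.829 = 0.142.

0.142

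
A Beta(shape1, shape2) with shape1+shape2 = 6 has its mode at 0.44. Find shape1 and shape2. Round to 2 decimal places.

shape1 = 2.76, shape2 = 3.24

Mode = (shape1−1)/(κ−2) with κ = shape1+shape2, so shape1−1 = 0.44·4 = 1.76.
shape1 = 2.76; shape2 = κ − shape1 = 3.24.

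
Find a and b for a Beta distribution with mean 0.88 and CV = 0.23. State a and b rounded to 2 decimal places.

a = 1.39, b = 0.19

Var = (CV·μ)² = (0.23×0.88)² = 0.040966.
a+b = μ(1−μ)/Var − 1 = 0.1056/0.040966 − 1 = 1.5778.
Thus a = 0.88·1.5778 = 1.39 and b = 0.12·1.5778 = 0.19.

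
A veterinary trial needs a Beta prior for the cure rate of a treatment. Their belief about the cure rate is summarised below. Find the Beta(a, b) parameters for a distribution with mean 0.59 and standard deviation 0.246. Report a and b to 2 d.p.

a = 1.77, b = 1.23

Variance = 0.246² = 0.060516. The moment-matching identity a+b = μ(1−μ)/Var − 1 gives
a+b = 0.2419/0.060516 − 1 = 2.9973, so a = μ·2.9973 = 1.77 and b = (1−μ)·2.9973 = 1.23.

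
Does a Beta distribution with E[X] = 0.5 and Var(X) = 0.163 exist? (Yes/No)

For any Beta, Var(X) < E[X]·(1−E[X]).
Here μ(1−μ) = 0.5×0.5 = 0.25, and 0.163 < 0.25.

Yes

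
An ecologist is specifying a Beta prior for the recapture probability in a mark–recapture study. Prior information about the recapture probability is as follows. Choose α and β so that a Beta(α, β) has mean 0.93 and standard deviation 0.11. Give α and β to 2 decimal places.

Variance = 0.11² = 0.0121. The moment-matching identity α+β = μ(1−μ)/Var − 1 gives
α+β = 0.0651/0.0121 − 1 = 4.3802, so α = μ·4.3802 = 4.07 and β = (1−μ)·4.3802 = 0.31.

α = 4.07, β = 0.31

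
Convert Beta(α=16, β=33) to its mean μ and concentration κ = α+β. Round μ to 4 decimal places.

μ = 0.3265, κ = 49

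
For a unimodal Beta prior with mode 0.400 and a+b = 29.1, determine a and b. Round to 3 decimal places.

a = 11.840, b = 17.260

Since the density peak of Beta(a,b) is at (a−1)/(a+b−2),
a = 1 + 0.400(29.1−2) = 11.840 and b = 29.1 − 11.840 = 17.260.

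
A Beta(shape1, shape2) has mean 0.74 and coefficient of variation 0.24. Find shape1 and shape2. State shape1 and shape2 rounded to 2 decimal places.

shape1 = 3.77, shape2 = 1.33

Var = (CV·μ)² = (0.24×0.74)² = 0.031542.
shape1+shape2 = μ(1−μ)/Var − 1 = 0.1924/0.031542 − 1 = 5.0998.
Thus shape1 = 0.74·5.0998 = 3.77 and shape2 = 0.26·5.0998 = 1.33.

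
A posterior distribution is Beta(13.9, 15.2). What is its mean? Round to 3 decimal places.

E[X] = α/(α+β) = 13.9/29.1 = 0.478.

0.478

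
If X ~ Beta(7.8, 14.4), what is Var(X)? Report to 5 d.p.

α+β = 22.2 and αβ = 112.32, so Var = αβ/[(α+β)²(α+β+1)] = 112.32/11433.888 = 0.00982.

0.00982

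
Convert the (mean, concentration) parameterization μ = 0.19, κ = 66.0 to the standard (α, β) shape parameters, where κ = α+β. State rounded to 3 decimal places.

Split κ in proportion μ : (1−μ): α = 0.19·66.0 = 12.540, β = 66.0 − 12.540 = 53.460.

α = 12.540, β = 53.460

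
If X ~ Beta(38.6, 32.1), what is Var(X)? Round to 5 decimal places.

μ = 38.6/70.7 = 0.545969; Var = μ(1−μ)/(α+β+1) = 0.2478869/71.7 = 0.00346.

0.00346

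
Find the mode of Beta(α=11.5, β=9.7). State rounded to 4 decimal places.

With α,β > 1, mode = (α−1)/(α+β−2) = 10.5/19.2 = 0.5469.

0.5469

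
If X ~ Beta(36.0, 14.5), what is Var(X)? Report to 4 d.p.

0.0040

Var = αβ/[(α+β)²(α+β+1)] = (36.0×14.5)/(50.5²×51.5) = 522.00/131337.875 = 0.0040.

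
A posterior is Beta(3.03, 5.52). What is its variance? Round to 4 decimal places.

0.0240

α+β = 8.55 and αβ = 16.7256, so Var = αβ/[(α+β)²(α+β+1)] = 16.7256/698.128875 = 0.0240.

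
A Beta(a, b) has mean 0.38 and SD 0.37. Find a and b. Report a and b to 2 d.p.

a = 0.27, b = 0.45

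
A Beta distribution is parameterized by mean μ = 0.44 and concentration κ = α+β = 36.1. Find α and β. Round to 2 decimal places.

α = μκ = 0.44×36.1 = 15.88 and β = (1−μ)κ = 0.56×36.1 = 20.22.

α = 15.88, β = 20.22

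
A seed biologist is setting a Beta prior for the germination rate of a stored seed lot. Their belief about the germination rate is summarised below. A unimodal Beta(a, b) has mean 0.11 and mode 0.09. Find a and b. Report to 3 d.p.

Let s = a+b. Mean gives a = μs = 0.11s; mode gives (a−1)/(s−2) = 0.09.
Substituting: 0.11s − 1 = 0.09(s−2) = 0.09s − 0.18, so 0.02s = 0.82 and s = 41.0000.
Then a = 0.11×41.0000 = 4.510 and b = s−a = 36.490.

a = 4.510, b = 36.490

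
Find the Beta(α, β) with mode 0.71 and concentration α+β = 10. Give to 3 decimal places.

α = 6.680, β = 3.320

For α,β>1 the mode is (α−1)/(α+β−2), so α = mode·(κ−2)+1 = 0.71×8+1 = 6.680.
And β = (1−mode)·(κ−2)+1 = 0.29×8+1 = 3.320.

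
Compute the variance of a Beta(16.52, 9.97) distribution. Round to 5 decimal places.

0.00854

μ = 16.52/26.49 = 0.623632; Var = μ(1−μ)/(α+β+1) = 0.2347152/27.49 = 0.00854.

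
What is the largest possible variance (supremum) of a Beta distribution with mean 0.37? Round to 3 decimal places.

For fixed mean μ the Beta variance is μ(1−μ)/(α+β+1), increasing as α+β decreases.
Its least upper bound (not attained) is μ(1−μ) = 0.37·0.63 = 0.233.

0.233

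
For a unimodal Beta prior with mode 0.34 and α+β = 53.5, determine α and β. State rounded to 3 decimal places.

α = 18.510, β = 34.990

Mode = (α−1)/(κ−2) with κ = α+β, so α−1 = 0.34·51.5 = 17.510.
α = 18.510; β = κ − α = 34.990.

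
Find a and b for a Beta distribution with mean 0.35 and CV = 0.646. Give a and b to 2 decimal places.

Var = (CV·μ)² = (0.646×0.35)² = 0.051121.
a+b = μ(1−μ)/Var − 1 = 0.2275/0.051121 − 1 = 3.4502.
Thus a = 0.35·3.4502 = 1.21 and b = 0.65·3.4502 = 2.24.

a = 1.21, b = 2.24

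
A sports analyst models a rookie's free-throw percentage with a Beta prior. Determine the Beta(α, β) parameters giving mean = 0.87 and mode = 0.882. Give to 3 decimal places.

α = 55.390, β = 8.277

With s = α+β: μ = α/s and mode = (α−1)/(s−2). Eliminating α = μs,
μs − 1 = m(s−2) ⇒ s(μ−m) = 1−2m ⇒ s = -0.764/-0.012 = 63.6667.
So α = μs = 55.390, β = (1−μ)s = 8.277.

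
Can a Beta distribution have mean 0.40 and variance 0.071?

Yes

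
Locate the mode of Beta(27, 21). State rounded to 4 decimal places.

0.5652

With α,β > 1, mode = (α−1)/(α+β−2) = 26/46 = 0.5652.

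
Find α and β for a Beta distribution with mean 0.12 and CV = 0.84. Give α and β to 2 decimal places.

α = 1.13, β = 8.27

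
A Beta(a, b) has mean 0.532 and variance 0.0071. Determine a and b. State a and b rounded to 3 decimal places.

a = 18.124, b = 15.943

By moment matching, a+b = μ(1−μ)/σ² − 1 = (0.532·0.468)/0.0071 − 1 = 35.0670 − 1 = 34.0670.
Since a/(a+b) = μ, a = 0.532·34.0670 = 18.124 and b = 0.468·34.0670 = 15.943.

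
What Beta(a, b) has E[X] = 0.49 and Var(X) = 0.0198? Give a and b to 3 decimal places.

By moment matching, a+b = μ(1−μ)/σ² − 1 = (0.49·0.51)/0.0198 − 1 = 12.6212 − 1 = 11.6212.
Since a/(a+b) = μ, a = 0.49·11.6212 = 5.694 and b = 0.51·11.6212 = 5.927.

a = 5.694, b = 5.927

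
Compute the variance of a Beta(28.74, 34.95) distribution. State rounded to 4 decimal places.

μ = 28.74/63.69 = 0.451248; Var = μ(1−μ)/(α+β+1) = 0.2476233/64.69 = 0.0038.

0.0038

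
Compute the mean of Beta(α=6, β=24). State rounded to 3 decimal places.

The Beta mean is α/(α+β) = 6/(6+24) = 0.200.

0.200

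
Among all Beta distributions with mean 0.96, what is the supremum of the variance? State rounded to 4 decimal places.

0.0384

Var = μ(1−μ)/(α+β+1), which approaches μ(1−μ) as α+β → 0.
So the supremum is μ(1−μ) = 0.96×0.04 = 0.0384.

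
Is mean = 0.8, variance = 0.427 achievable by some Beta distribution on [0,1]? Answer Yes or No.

No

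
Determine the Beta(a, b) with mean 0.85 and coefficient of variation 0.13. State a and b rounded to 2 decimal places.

a = 8.03, b = 1.42

σ = CV·μ = 0.13×0.85 = 0.11050, so σ² = 0.012210.
s+1 = μ(1−μ)/σ² = 0.1275/0.012210 = 10.4420, so s = a+b = 9.4420.
a = μs = 8.03, b = (1−μ)s = 1.42.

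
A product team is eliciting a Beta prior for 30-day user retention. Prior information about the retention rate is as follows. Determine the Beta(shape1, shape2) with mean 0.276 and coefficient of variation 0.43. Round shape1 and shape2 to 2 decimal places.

σ = CV·μ = 0.43×0.276 = 0.11868, so σ² = 0.014085.
s+1 = μ(1−μ)/σ² = 0.199824/0.014085 = 14.1871, so s = shape1+shape2 = 13.1871.
shape1 = μs = 3.64, shape2 = (1−μ)s = 9.55.

shape1 = 3.64, shape2 = 9.55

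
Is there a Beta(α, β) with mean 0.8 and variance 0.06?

A Beta with mean μ has variance μ(1−μ)/(α+β+1) < μ(1−μ).
Here μ(1−μ) = 0.8×0.2 = 0.16, and 0.06 < 0.16.

Yes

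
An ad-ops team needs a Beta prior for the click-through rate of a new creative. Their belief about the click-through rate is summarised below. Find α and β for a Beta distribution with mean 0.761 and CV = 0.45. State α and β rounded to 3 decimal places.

α = 0.419, β = 0.132

σ = CV·μ = 0.45×0.761 = 0.34245, so σ² = 0.117272.
s+1 = μ(1−μ)/σ² = 0.181879/0.117272 = 1.5509, so s = α+β = 0.5509.
α = μs = 0.419, β = (1−μ)s = 0.132.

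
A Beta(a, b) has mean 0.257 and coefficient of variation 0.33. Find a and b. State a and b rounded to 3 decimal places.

Var = (CV·μ)² = (0.33×0.257)² = 0.007193.
a+b = μ(1−μ)/Var − 1 = 0.190951/0.007193 − 1 = 25.5478.
Thus a = 0.257·25.5478 = 6.566 and b = 0.743·25.5478 = 18.982.

a = 6.566, b = 18.982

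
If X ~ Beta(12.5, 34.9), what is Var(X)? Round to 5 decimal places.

Var = αβ/[(α+β)²(α+β+1)] = (12.5×34.9)/(47.4²×48.4) = 436.25/108743.184 = 0.00401.

0.00401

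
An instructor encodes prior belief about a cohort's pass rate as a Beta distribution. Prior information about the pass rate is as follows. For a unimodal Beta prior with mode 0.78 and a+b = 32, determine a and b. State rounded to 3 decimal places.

a = 24.400, b = 7.600

Mode = (a−1)/(κ−2) with κ = a+b, so a−1 = 0.78·30 = 23.400.
a = 24.400; b = κ − a = 7.600.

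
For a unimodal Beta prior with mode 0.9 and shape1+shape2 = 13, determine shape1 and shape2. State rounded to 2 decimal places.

shape1 = 10.90, shape2 = 2.10

For shape1,shape2>1 the mode is (shape1−1)/(shape1+shape2−2), so shape1 = mode·(κ−2)+1 = 0.9×11+1 = 10.90.
And shape2 = (1−mode)·(κ−2)+1 = 0.1×11+1 = 2.10.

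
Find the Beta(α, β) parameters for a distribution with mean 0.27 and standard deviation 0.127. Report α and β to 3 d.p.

α = 3.029, β = 8.191

First σ² = 0.016129. Setting α = μn, β = (1−μ)n with n = α+β,
μ(1−μ)/(n+1) = 0.016129 ⇒ n+1 = 0.1971/0.016129 = 12.2202 ⇒ n = 11.2202.
Hence α = 0.27×11.2202 = 3.029, β = 0.73×11.2202 = 8.191.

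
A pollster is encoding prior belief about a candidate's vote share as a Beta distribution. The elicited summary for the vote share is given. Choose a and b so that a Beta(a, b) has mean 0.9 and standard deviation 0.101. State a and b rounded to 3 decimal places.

First σ² = 0.010201. Setting a = μn, b = (1−μ)n with n = a+b,
μ(1−μ)/(n+1) = 0.010201 ⇒ n+1 = 0.09/0.010201 = 8.8227 ⇒ n = 7.8227.
Hence a = 0.9×7.8227 = 7.040, b = 0.1×7.8227 = 0.782.

a = 7.040, b = 0.782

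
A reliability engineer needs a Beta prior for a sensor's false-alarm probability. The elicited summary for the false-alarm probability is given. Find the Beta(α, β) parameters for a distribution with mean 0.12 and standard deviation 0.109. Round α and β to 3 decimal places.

First σ² = 0.011881. Setting α = μn, β = (1−μ)n with n = α+β,
μ(1−μ)/(n+1) = 0.011881 ⇒ n+1 = 0.1056/0.011881 = 8.8881 ⇒ n = 7.8881.
Hence α = 0.12×7.8881 = 0.947, β = 0.88×7.8881 = 6.942.

α = 0.947, β = 6.942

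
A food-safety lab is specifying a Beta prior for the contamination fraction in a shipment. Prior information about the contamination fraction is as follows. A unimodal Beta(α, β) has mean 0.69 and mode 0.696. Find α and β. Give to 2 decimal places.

With s = α+β: μ = α/s and mode = (α−1)/(s−2). Eliminating α = μs,
μs − 1 = m(s−2) ⇒ s(μ−m) = 1−2m ⇒ s = -0.392/-0.006 = 65.3333.
So α = μs = 45.08, β = (1−μ)s = 20.25.

α = 45.08, β = 20.25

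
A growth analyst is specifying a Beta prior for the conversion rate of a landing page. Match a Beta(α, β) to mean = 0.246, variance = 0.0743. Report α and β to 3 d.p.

Write ν = α+β; then α = μν and Var = μ(1−μ)/(ν+1).
ν = μ(1−μ)/Var − 1 = 0.185484/0.0743 − 1 = 1.4964.
α = 0.246·1.4964 = 0.368, β = 0.754·1.4964 = 1.128.

α = 0.368, β = 1.128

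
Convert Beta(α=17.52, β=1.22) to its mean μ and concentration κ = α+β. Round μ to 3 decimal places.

μ = 0.935, κ = 18.74

κ = α+β = 17.52+1.22 = 18.74; μ = α/κ = 17.52/18.74 = 0.935.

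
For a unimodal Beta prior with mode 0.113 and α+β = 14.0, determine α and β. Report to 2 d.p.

Since the density peak of Beta(α,β) is at (α−1)/(α+β−2),
α = 1 + 0.113(14.0−2) = 2.36 and β = 14.0 − 2.36 = 11.64.

α = 2.36, β = 11.64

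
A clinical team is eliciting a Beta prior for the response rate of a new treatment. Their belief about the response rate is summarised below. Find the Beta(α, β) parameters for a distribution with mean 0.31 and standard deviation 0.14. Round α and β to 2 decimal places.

Variance = 0.14² = 0.0196. The moment-matching identity α+β = μ(1−μ)/Var − 1 gives
α+β = 0.2139/0.0196 − 1 = 9.9133, so α = μ·9.9133 = 3.07 and β = (1−μ)·9.9133 = 6.84.

α = 3.07, β = 6.84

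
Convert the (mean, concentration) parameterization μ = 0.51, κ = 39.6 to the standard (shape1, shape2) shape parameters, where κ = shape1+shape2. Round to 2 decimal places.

shape1 = 20.20, shape2 = 19.40

shape1 = μκ = 0.51×39.6 = 20.20 and shape2 = (1−μ)κ = 0.49×39.6 = 19.40.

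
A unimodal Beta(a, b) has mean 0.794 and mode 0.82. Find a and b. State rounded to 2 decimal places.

With s = a+b: μ = a/s and mode = (a−1)/(s−2). Eliminating a = μs,
μs − 1 = m(s−2) ⇒ s(μ−m) = 1−2m ⇒ s = -0.64/-0.026 = 24.6154.
So a = μs = 19.54, b = (1−μ)s = 5.07.

a = 19.54, b = 5.07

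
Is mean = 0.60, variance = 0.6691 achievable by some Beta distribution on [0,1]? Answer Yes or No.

No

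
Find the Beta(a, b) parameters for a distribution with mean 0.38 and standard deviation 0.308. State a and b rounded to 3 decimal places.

a = 0.564, b = 0.920

Variance = 0.308² = 0.094864. The moment-matching identity a+b = μ(1−μ)/Var − 1 gives
a+b = 0.2356/0.094864 − 1 = 1.4836, so a = μ·1.4836 = 0.564 and b = (1−μ)·1.4836 = 0.920.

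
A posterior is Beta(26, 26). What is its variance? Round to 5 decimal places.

0.00472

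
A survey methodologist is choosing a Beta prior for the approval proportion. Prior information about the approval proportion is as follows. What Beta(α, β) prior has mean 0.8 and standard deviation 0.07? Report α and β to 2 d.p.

σ² = 0.07² = 0.0049.
With s = α+β, Var = μ(1−μ)/(s+1), so s+1 = (0.8×0.2)/0.0049 = 32.6531 and s = 31.6531.
α = μs = 25.32, β = (1−μ)s = 6.33.

α = 25.32, β = 6.33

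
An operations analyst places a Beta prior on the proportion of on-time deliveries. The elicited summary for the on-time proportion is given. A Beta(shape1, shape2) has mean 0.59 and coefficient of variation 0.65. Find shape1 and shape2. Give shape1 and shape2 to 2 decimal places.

shape1 = 0.38, shape2 = 0.26

σ = CV·μ = 0.65×0.59 = 0.38350, so σ² = 0.147072.
s+1 = μ(1−μ)/σ² = 0.2419/0.147072 = 1.6448, so s = shape1+shape2 = 0.6448.
shape1 = μs = 0.38, shape2 = (1−μ)s = 0.26.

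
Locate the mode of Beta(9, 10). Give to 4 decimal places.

0.4706

With α,β > 1, mode = (α−1)/(α+β−2) = 8/17 = 0.4706.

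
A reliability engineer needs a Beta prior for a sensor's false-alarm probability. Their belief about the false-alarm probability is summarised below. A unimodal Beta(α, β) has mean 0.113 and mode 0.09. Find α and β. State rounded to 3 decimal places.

α = 4.029, β = 31.623

With s = α+β: μ = α/s and mode = (α−1)/(s−2). Eliminating α = μs,
μs − 1 = m(s−2) ⇒ s(μ−m) = 1−2m ⇒ s = 0.82/0.023 = 35.6522.
So α = μs = 4.029, β = (1−μ)s = 31.623.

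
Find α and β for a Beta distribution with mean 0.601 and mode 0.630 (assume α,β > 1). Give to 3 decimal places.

With s = α+β: μ = α/s and mode = (α−1)/(s−2). Eliminating α = μs,
μs − 1 = m(s−2) ⇒ s(μ−m) = 1−2m ⇒ s = -0.260/-0.029 = 8.9655.
So α = μs = 5.388, β = (1−μ)s = 3.577.

α = 5.388, β = 3.577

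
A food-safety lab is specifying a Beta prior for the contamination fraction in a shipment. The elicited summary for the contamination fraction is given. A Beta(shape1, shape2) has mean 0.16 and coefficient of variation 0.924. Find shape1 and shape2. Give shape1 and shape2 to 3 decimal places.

shape1 = 0.824, shape2 = 4.325

σ = CV·μ = 0.924×0.16 = 0.14784, so σ² = 0.021857.
s+1 = μ(1−μ)/σ² = 0.1344/0.021857 = 6.1492, so s = shape1+shape2 = 5.1492.
shape1 = μs = 0.824, shape2 = (1−μ)s = 4.325.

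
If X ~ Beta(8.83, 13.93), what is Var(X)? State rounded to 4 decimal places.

α+β = 22.76 and αβ = 123.0019, so Var = αβ/[(α+β)²(α+β+1)] = 123.0019/12308.098176 = 0.0100.

0.0100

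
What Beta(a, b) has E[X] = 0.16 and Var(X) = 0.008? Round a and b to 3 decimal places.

Let s = a+b. The Beta variance is μ(1−μ)/(s+1).
So s+1 = μ(1−μ)/σ² = (0.16×0.84)/0.008 = 0.1344/0.008 = 16.8000, giving s = 15.8000.
Then a = μs = 0.16×15.8000 = 2.528 and b = (1−μ)s = 0.84×15.8000 = 13.272.

a = 2.528, b = 13.272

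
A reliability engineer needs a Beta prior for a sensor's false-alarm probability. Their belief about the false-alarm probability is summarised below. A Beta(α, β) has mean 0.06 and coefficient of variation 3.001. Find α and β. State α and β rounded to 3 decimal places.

σ = CV·μ = 3.001×0.06 = 0.18006, so σ² = 0.032422.
s+1 = μ(1−μ)/σ² = 0.0564/0.032422 = 1.7396, so s = α+β = 0.7396.
α = μs = 0.044, β = (1−μ)s = 0.695.

α = 0.044, β = 0.695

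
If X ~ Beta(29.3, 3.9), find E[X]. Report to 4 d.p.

E[X] = α/(α+β) = 29.3/33.2 = 0.8825.

0.8825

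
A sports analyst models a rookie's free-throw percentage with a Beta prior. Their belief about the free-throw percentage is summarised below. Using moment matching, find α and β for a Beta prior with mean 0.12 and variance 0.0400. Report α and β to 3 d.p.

Write ν = α+β; then α = μν and Var = μ(1−μ)/(ν+1).
ν = μ(1−μ)/Var − 1 = 0.1056/0.0400 − 1 = 1.6400.
α = 0.12·1.6400 = 0.197, β = 0.88·1.6400 = 1.443.

α = 0.197, β = 1.443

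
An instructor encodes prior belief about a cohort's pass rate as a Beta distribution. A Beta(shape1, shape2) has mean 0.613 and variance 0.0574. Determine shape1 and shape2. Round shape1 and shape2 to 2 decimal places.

By moment matching, shape1+shape2 = μ(1−μ)/σ² − 1 = (0.613·0.387)/0.0574 − 1 = 4.1329 − 1 = 3.1329.
Since shape1/(shape1+shape2) = μ, shape1 = 0.613·3.1329 = 1.92 and shape2 = 0.387·3.1329 = 1.21.

shape1 = 1.92, shape2 = 1.21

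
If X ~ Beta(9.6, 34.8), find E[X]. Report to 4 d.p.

0.2162

The Beta mean is α/(α+β) = 9.6/(9.6+34.8) = 0.2162.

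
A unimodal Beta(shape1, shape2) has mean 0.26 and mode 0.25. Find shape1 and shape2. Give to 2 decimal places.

With s = shape1+shape2: μ = shape1/s and mode = (shape1−1)/(s−2). Eliminating shape1 = μs,
μs − 1 = m(s−2) ⇒ s(μ−m) = 1−2m ⇒ s = 0.50/0.01 = 50.0000.
So shape1 = μs = 13.00, shape2 = (1−μ)s = 37.00.

shape1 = 13.00, shape2 = 37.00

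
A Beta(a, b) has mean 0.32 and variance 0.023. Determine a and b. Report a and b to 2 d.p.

Write ν = a+b; then a = μν and Var = μ(1−μ)/(ν+1).
ν = μ(1−μ)/Var − 1 = 0.2176/0.023 − 1 = 8.4609.
a = 0.32·8.4609 = 2.71, b = 0.68·8.4609 = 5.75.

a = 2.71, b = 5.75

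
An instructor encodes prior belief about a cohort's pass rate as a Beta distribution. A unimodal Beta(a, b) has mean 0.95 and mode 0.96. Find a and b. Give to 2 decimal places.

a = 87.40, b = 4.60

With s = a+b: μ = a/s and mode = (a−1)/(s−2). Eliminating a = μs,
μs − 1 = m(s−2) ⇒ s(μ−m) = 1−2m ⇒ s = -0.92/-0.01 = 92.0000.
So a = μs = 87.40, b = (1−μ)s = 4.60.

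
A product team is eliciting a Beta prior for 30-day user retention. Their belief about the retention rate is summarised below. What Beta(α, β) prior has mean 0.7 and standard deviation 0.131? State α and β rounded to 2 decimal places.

First σ² = 0.017161. Setting α = μn, β = (1−μ)n with n = α+β,
μ(1−μ)/(n+1) = 0.017161 ⇒ n+1 = 0.21/0.017161 = 12.2370 ⇒ n = 11.2370.
Hence α = 0.7×11.2370 = 7.87, β = 0.3×11.2370 = 3.37.

α = 7.87, β = 3.37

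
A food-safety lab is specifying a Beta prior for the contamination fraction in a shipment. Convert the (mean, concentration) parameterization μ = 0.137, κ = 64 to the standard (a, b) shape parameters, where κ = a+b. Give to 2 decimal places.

a = 8.77, b = 55.23

Split κ in proportion μ : (1−μ): a = 0.137·64 = 8.77, b = 64 − 8.77 = 55.23.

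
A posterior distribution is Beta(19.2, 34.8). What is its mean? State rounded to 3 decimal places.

0.356

E[X] = α/(α+β) = 19.2/54.0 = 0.356.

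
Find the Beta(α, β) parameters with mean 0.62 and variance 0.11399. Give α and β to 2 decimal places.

Write ν = α+β; then α = μν and Var = μ(1−μ)/(ν+1).
ν = μ(1−μ)/Var − 1 = 0.2356/0.11399 − 1 = 1.0668.
α = 0.62·1.0668 = 0.66, β = 0.38·1.0668 = 0.41.

α = 0.66, β = 0.41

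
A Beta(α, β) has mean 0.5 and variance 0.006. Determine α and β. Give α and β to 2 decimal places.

By moment matching, α+β = μ(1−μ)/σ² − 1 = (0.5·0.5)/0.006 − 1 = 41.6667 − 1 = 40.6667.
Since α/(α+β) = μ, α = 0.5·40.6667 = 20.33 and β = 0.5·40.6667 = 20.33.

α = 20.33, β = 20.33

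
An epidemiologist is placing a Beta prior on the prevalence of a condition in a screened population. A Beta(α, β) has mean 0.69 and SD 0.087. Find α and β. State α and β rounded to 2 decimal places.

σ² = 0.087² = 0.007569.
With s = α+β, Var = μ(1−μ)/(s+1), so s+1 = (0.69×0.31)/0.007569 = 28.2600 and s = 27.2600.
α = μs = 18.81, β = (1−μ)s = 8.45.

α = 18.81, β = 8.45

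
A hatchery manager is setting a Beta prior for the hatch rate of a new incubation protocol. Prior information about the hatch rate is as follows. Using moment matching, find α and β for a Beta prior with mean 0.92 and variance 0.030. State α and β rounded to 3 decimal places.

Write ν = α+β; then α = μν and Var = μ(1−μ)/(ν+1).
ν = μ(1−μ)/Var − 1 = 0.0736/0.030 − 1 = 1.4533.
α = 0.92·1.4533 = 1.337, β = 0.08·1.4533 = 0.116.

α = 1.337, β = 0.116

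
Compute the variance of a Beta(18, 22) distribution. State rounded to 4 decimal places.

0.0060

α+β = 40 and αβ = 396, so Var = αβ/[(α+β)²(α+β+1)] = 396/65600 = 0.0060.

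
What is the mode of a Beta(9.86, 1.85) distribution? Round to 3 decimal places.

0.912

With α,β > 1, mode = (α−1)/(α+β−2) = 8.86/9.71 = 0.912.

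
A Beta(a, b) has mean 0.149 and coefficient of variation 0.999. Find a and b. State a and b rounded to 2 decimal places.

a = 0.70, b = 4.02

Var = (CV·μ)² = (0.999×0.149)² = 0.022157.
a+b = μ(1−μ)/Var − 1 = 0.126799/0.022157 − 1 = 4.7228.
Thus a = 0.149·4.7228 = 0.70 and b = 0.851·4.7228 = 4.02.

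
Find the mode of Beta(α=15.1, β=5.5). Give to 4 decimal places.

With α,β > 1, mode = (α−1)/(α+β−2) = 14.1/18.6 = 0.7581.

0.7581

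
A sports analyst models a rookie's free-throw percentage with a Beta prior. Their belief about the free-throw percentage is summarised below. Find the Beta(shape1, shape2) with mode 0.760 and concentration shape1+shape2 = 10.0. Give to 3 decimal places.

Since the density peak of Beta(shape1,shape2) is at (shape1−1)/(shape1+shape2−2),
shape1 = 1 + 0.760(10.0−2) = 7.080 and shape2 = 10.0 − 7.080 = 2.920.

shape1 = 7.080, shape2 = 2.920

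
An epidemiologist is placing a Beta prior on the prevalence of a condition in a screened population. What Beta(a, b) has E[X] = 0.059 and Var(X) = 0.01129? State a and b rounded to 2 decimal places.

By moment matching, a+b = μ(1−μ)/σ² − 1 = (0.059·0.941)/0.01129 − 1 = 4.9175 − 1 = 3.9175.
Since a/(a+b) = μ, a = 0.059·3.9175 = 0.23 and b = 0.941·3.9175 = 3.69.

a = 0.23, b = 3.69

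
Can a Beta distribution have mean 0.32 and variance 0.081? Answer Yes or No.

Yes

For any Beta, Var(X) < E[X]·(1−E[X]).
Here μ(1−μ) = 0.32×0.68 = 0.2176, and 0.081 < 0.2176.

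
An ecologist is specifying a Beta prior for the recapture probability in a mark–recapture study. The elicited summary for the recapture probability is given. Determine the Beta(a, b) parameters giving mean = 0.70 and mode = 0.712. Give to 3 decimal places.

With s = a+b: μ = a/s and mode = (a−1)/(s−2). Eliminating a = μs,
μs − 1 = m(s−2) ⇒ s(μ−m) = 1−2m ⇒ s = -0.424/-0.012 = 35.3333.
So a = μs = 24.733, b = (1−μ)s = 10.600.

a = 24.733, b = 10.600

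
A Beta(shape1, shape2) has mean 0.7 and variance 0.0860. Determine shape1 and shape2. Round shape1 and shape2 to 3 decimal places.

Write ν = shape1+shape2; then shape1 = μν and Var = μ(1−μ)/(ν+1).
ν = μ(1−μ)/Var − 1 = 0.21/0.0860 − 1 = 1.4419.
shape1 = 0.7·1.4419 = 1.009, shape2 = 0.3·1.4419 = 0.433.

shape1 = 1.009, shape2 = 0.433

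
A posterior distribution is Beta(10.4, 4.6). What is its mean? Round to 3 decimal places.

The Beta mean is α/(α+β) = 10.4/(10.4+4.6) = 0.693.

0.693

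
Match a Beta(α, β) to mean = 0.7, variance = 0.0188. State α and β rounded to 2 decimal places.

By moment matching, α+β = μ(1−μ)/σ² − 1 = (0.7·0.3)/0.0188 − 1 = 11.1702 − 1 = 10.1702.
Since α/(α+β) = μ, α = 0.7·10.1702 = 7.12 and β = 0.3·10.1702 = 3.05.

α = 7.12, β = 3.05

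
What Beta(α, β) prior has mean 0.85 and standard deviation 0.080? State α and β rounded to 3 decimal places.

α = 16.084, β = 2.838

First σ² = 0.006400. Setting α = μn, β = (1−μ)n with n = α+β,
μ(1−μ)/(n+1) = 0.006400 ⇒ n+1 = 0.1275/0.006400 = 19.9219 ⇒ n = 18.9219.
Hence α = 0.85×18.9219 = 16.084, β = 0.15×18.9219 = 2.838.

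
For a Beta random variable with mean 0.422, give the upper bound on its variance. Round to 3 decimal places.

For fixed mean μ the Beta variance is μ(1−μ)/(α+β+1), increasing as α+β decreases.
Its least upper bound (not attained) is μ(1−μ) = 0.422·0.578 = 0.244.

0.244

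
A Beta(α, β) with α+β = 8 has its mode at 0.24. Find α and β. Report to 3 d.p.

For α,β>1 the mode is (α−1)/(α+β−2), so α = mode·(κ−2)+1 = 0.24×6+1 = 2.440.
And β = (1−mode)·(κ−2)+1 = 0.76×6+1 = 5.560.

α = 2.440, β = 5.560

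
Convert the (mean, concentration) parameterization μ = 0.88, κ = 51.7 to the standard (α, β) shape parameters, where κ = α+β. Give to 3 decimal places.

α = 45.496, β = 6.204

Split κ in proportion μ : (1−μ): α = 0.88·51.7 = 45.496, β = 51.7 − 45.496 = 6.204.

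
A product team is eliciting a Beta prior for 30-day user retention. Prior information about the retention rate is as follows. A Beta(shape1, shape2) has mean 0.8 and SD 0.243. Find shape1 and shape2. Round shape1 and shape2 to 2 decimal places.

First σ² = 0.059049. Setting shape1 = μn, shape2 = (1−μ)n with n = shape1+shape2,
μ(1−μ)/(n+1) = 0.059049 ⇒ n+1 = 0.16/0.059049 = 2.7096 ⇒ n = 1.7096.
Hence shape1 = 0.8×1.7096 = 1.37, shape2 = 0.2×1.7096 = 0.34.

shape1 = 1.37, shape2 = 0.34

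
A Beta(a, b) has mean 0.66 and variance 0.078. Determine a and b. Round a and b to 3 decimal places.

a = 1.239, b = 0.638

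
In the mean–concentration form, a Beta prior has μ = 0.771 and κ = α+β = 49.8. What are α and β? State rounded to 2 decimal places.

α = μκ = 0.771×49.8 = 38.40 and β = (1−μ)κ = 0.229×49.8 = 11.40.

α = 38.40, β = 11.40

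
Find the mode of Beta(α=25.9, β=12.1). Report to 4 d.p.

0.6917

With α,β > 1, mode = (α−1)/(α+β−2) = 24.9/36.0 = 0.6917.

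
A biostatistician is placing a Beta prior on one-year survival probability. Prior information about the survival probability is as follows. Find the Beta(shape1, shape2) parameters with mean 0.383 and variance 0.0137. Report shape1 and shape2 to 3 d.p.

shape1 = 6.223, shape2 = 10.026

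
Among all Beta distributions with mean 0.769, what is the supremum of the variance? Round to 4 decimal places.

0.1776

Var = μ(1−μ)/(α+β+1), which approaches μ(1−μ) as α+β → 0.
So the supremum is μ(1−μ) = 0.769×0.231 = 0.1776.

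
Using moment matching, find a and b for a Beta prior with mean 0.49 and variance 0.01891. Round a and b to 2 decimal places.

Let s = a+b. The Beta variance is μ(1−μ)/(s+1).
So s+1 = μ(1−μ)/σ² = (0.49×0.51)/0.01891 = 0.2499/0.01891 = 13.2152, giving s = 12.2152.
Then a = μs = 0.49×12.2152 = 5.99 and b = (1−μ)s = 0.51×12.2152 = 6.23.

a = 5.99, b = 6.23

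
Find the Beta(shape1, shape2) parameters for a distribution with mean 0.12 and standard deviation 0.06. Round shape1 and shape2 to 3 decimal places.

shape1 = 3.400, shape2 = 24.933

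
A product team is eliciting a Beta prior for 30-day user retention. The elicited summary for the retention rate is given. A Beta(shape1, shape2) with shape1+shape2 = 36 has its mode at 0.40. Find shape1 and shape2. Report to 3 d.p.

shape1 = 14.600, shape2 = 21.400

Since the density peak of Beta(shape1,shape2) is at (shape1−1)/(shape1+shape2−2),
shape1 = 1 + 0.40(36−2) = 14.600 and shape2 = 36 − 14.600 = 21.400.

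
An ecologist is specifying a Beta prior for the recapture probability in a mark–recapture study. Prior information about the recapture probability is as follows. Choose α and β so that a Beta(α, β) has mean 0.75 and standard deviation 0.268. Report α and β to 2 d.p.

α = 1.21, β = 0.40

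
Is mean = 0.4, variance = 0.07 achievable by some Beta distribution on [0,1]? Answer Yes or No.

Yes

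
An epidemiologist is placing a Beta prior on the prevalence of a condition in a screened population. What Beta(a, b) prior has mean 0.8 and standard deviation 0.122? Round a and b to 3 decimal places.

a = 7.800, b = 1.950

Variance = 0.122² = 0.014884. The moment-matching identity a+b = μ(1−μ)/Var − 1 gives
a+b = 0.16/0.014884 − 1 = 9.7498, so a = μ·9.7498 = 7.800 and b = (1−μ)·9.7498 = 1.950.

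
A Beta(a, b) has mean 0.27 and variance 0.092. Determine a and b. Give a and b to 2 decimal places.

a = 0.31, b = 0.83

By moment matching, a+b = μ(1−μ)/σ² − 1 = (0.27·0.73)/0.092 − 1 = 2.1424 − 1 = 1.1424.
Since a/(a+b) = μ, a = 0.27·1.1424 = 0.31 and b = 0.73·1.1424 = 0.83.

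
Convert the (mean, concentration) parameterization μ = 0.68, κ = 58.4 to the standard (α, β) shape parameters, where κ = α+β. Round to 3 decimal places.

Split κ in proportion μ : (1−μ): α = 0.68·58.4 = 39.712, β = 58.4 − 39.712 = 18.688.

α = 39.712, β = 18.688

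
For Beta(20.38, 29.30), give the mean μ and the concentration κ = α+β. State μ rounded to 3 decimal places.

μ = 0.410, κ = 49.68

κ = α+β = 20.38+29.30 = 49.68; μ = α/κ = 20.38/49.68 = 0.410.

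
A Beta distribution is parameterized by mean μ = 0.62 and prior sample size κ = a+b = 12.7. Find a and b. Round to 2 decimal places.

a = 7.87, b = 4.83

a = μκ = 0.62×12.7 = 7.87 and b = (1−μ)κ = 0.38×12.7 = 4.83.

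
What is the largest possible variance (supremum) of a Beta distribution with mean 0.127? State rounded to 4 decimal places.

For fixed mean μ the Beta variance is μ(1−μ)/(α+β+1), increasing as α+β decreases.
Its least upper bound (not attained) is μ(1−μ) = 0.127·0.873 = 0.1109.

0.1109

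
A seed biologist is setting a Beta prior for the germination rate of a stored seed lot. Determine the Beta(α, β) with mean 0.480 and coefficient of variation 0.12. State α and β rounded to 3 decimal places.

σ = CV·μ = 0.12×0.480 = 0.05760, so σ² = 0.003318.
s+1 = μ(1−μ)/σ² = 0.249600/0.003318 = 75.2315, so s = α+β = 74.2315.
α = μs = 35.631, β = (1−μ)s = 38.600.

α = 35.631, β = 38.600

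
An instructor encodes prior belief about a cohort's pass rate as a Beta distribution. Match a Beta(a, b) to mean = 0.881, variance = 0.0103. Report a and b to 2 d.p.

a = 8.09, b = 1.09

By moment matching, a+b = μ(1−μ)/σ² − 1 = (0.881·0.119)/0.0103 − 1 = 10.1785 − 1 = 9.1785.
Since a/(a+b) = μ, a = 0.881·9.1785 = 8.09 and b = 0.119·9.1785 = 1.09.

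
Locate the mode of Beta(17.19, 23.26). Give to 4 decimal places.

0.4211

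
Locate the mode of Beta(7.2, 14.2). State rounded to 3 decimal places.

The density x^(α−1)(1−x)^(β−1) is maximised at (α−1)/(α+β−2) = 6.2/19.4 = 0.320.

0.320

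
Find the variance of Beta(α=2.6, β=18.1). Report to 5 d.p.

0.00506

μ = 2.6/20.7 = 0.125604; Var = μ(1−μ)/(α+β+1) = 0.1098275/21.7 = 0.00506.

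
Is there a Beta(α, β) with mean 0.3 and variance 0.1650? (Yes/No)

Yes

The Beta variance bound is σ² < μ(1−μ).
Here μ(1−μ) = 0.3×0.7 = 0.21, and 0.1650 < 0.21.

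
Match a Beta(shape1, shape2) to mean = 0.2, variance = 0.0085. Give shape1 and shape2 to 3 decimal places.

shape1 = 3.565, shape2 = 14.259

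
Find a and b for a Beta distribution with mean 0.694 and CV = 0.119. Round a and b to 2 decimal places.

σ = CV·μ = 0.119×0.694 = 0.08259, so σ² = 0.006820.
s+1 = μ(1−μ)/σ² = 0.212364/0.006820 = 31.1364, so s = a+b = 30.1364.
a = μs = 20.91, b = (1−μ)s = 9.22.

a = 20.91, b = 9.22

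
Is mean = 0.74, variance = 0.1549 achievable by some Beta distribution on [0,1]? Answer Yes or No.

A Beta with mean μ has variance μ(1−μ)/(α+β+1) < μ(1−μ).
Here μ(1−μ) = 0.74×0.26 = 0.1924, and 0.1549 < 0.1924.

Yes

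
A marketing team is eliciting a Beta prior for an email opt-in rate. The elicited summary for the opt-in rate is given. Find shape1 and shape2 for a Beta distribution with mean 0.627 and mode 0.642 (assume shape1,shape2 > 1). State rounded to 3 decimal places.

With s = shape1+shape2: μ = shape1/s and mode = (shape1−1)/(s−2). Eliminating shape1 = μs,
μs − 1 = m(s−2) ⇒ s(μ−m) = 1−2m ⇒ s = -0.284/-0.015 = 18.9333.
So shape1 = μs = 11.871, shape2 = (1−μ)s = 7.062.

shape1 = 11.871, shape2 = 7.062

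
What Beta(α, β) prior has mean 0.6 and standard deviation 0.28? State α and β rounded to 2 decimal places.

First σ² = 0.0784. Setting α = μn, β = (1−μ)n with n = α+β,
μ(1−μ)/(n+1) = 0.0784 ⇒ n+1 = 0.24/0.0784 = 3.0612 ⇒ n = 2.0612.
Hence α = 0.6×2.0612 = 1.24, β = 0.4×2.0612 = 0.82.

α = 1.24, β = 0.82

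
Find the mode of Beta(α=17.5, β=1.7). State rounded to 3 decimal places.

With α,β > 1, mode = (α−1)/(α+β−2) = 16.5/17.2 = 0.959.

0.959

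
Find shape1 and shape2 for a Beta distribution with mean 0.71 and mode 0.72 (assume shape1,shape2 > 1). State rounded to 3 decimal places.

shape1 = 31.240, shape2 = 12.760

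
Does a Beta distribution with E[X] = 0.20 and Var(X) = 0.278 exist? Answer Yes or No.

No

A Beta with mean μ has variance μ(1−μ)/(α+β+1) < μ(1−μ).
Here μ(1−μ) = 0.20×0.80 = 0.1600, and 0.278 ≥ 0.1600.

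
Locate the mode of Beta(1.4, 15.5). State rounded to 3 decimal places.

0.027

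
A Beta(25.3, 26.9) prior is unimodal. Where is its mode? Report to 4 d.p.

With α,β > 1, mode = (α−1)/(α+β−2) = 24.3/50.2 = 0.4841.

0.4841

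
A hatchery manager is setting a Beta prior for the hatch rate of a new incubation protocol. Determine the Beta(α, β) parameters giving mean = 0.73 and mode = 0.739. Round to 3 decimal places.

α = 38.771, β = 14.340

Let s = α+β. Mean gives α = μs = 0.73s; mode gives (α−1)/(s−2) = 0.739.
Substituting: 0.73s − 1 = 0.739(s−2) = 0.739s − 1.478, so -0.009s = -0.478 and s = 53.1111.
Then α = 0.73×53.1111 = 38.771 and β = s−α = 14.340.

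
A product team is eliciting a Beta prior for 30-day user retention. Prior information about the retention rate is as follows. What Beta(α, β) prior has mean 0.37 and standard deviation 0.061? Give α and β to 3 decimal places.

First σ² = 0.003721. Setting α = μn, β = (1−μ)n with n = α+β,
μ(1−μ)/(n+1) = 0.003721 ⇒ n+1 = 0.2331/0.003721 = 62.6445 ⇒ n = 61.6445.
Hence α = 0.37×61.6445 = 22.808, β = 0.63×61.6445 = 38.836.

α = 22.808, β = 38.836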